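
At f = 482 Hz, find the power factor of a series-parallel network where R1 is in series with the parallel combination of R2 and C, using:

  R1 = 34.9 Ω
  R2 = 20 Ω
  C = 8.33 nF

Step 1 — Angular frequency: ω = 2π·f = 2π·482 = 3028 rad/s.
Step 2 — Component impedances:
  R1: Z = R = 34.9 Ω
  R2: Z = R = 20 Ω
  C: Z = 1/(jωC) = -j/(ω·C) = 0 - j3.964e+04 Ω
Step 3 — Parallel branch: R2 || C = 1/(1/R2 + 1/C) = 20 - j0.01009 Ω.
Step 4 — Series with R1: Z_total = R1 + (R2 || C) = 54.9 - j0.01009 Ω = 54.9∠-0.0° Ω.
Step 5 — Power factor: PF = cos(φ) = Re(Z)/|Z| = 54.9/54.9 = 1.
Step 6 — Type: Im(Z) = -0.01009 ⇒ leading (phase φ = -0.0°).

PF = 1 (leading, φ = -0.0°)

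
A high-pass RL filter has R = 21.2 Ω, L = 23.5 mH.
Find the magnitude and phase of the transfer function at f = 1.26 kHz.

Step 1 — Angular frequency: ω = 2π·1260 = 7917 rad/s.
Step 2 — Transfer function: H(jω) = jωL/(R + jωL).
Step 3 — Numerator jωL = j·186; denominator R + jωL = 21.2 + j186.
Step 4 — H = 0.9872 + j0.1125.
Step 5 — Magnitude: |H| = 0.9936 (-0.1 dB); phase: φ = 6.5°.

|H| = 0.9936 (-0.1 dB), φ = 6.5°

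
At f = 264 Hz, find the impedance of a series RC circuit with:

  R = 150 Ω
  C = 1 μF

Step 1 — Angular frequency: ω = 2π·f = 2π·264 = 1659 rad/s.
Step 2 — Component impedances:
  R: Z = R = 150 Ω
  C: Z = 1/(jωC) = -j/(ω·C) = 0 - j602.9 Ω
Step 3 — Series combination: Z_total = R + C = 150 - j602.9 Ω = 621.2∠-76.0° Ω.

Z = 150 - j602.9 Ω = 621.2∠-76.0° Ω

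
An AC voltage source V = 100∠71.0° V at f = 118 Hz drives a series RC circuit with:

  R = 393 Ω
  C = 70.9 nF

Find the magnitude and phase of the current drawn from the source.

Step 1 — Angular frequency: ω = 2π·f = 2π·118 = 741.4 rad/s.
Step 2 — Component impedances:
  R: Z = R = 393 Ω
  C: Z = 1/(jωC) = -j/(ω·C) = 0 - j1.902e+04 Ω
Step 3 — Series combination: Z_total = R + C = 393 - j1.902e+04 Ω = 1.903e+04∠-88.8° Ω.
Step 4 — Source phasor: V = 100∠71.0° V = 32.56 + j94.55 V.
Step 5 — Ohm's law: I = V / Z_total = (32.56 + j94.55) / (393 - j1.902e+04) = -0.004933 + j0.001813 A.
Step 6 — Convert to polar: |I| = 0.005256 A, ∠I = 159.8°.

I = 0.005256∠159.8° A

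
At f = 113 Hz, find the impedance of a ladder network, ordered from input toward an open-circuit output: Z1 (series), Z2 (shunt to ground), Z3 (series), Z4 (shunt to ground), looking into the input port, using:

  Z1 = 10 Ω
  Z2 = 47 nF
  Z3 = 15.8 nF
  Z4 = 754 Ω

Step 1 — Angular frequency: ω = 2π·f = 2π·113 = 710 rad/s.
Step 2 — Component impedances:
  Z1: Z = R = 10 Ω
  Z2: Z = 1/(jωC) = -j/(ω·C) = 0 - j2.997e+04 Ω
  Z3: Z = 1/(jωC) = -j/(ω·C) = 0 - j8.914e+04 Ω
  Z4: Z = R = 754 Ω
Step 3 — Ladder network (open output): work backward from the far end, alternating series and parallel combinations. Z_in = 57.73 - j2.243e+04 Ω = 2.243e+04∠-89.9° Ω.

Z = 57.73 - j2.243e+04 Ω = 2.243e+04∠-89.9° Ω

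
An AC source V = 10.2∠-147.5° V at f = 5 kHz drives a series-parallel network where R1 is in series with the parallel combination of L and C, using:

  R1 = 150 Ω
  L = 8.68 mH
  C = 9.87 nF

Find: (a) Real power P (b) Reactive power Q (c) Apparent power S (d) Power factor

Step 1 — Angular frequency: ω = 2π·f = 2π·5000 = 3.142e+04 rad/s.
Step 2 — Component impedances:
  R1: Z = R = 150 Ω
  L: Z = jωL = j·3.142e+04·0.00868 = 0 + j272.7 Ω
  C: Z = 1/(jωC) = -j/(ω·C) = 0 - j3225 Ω
Step 3 — Parallel branch: L || C = 1/(1/L + 1/C) = 0 + j297.9 Ω.
Step 4 — Series with R1: Z_total = R1 + (L || C) = 150 + j297.9 Ω = 333.5∠63.3° Ω.
Step 5 — Source phasor: V = 10.2∠-147.5° V = -8.603 - j5.48 V.
Step 6 — Current: I = V / Z = -0.02628 + j0.01565 A = 0.03058∠149.2° A.
Step 7 — Complex power: S = V·I* = 0.1403 + j0.2786 VA.
Step 8 — Real power: P = Re(S) = 0.1403 W.
Step 9 — Reactive power: Q = Im(S) = 0.2786 VAR.
Step 10 — Apparent power: |S| = 0.312 VA.
Step 11 — Power factor: PF = P/|S| = 0.4498 (lagging).

(a) P = 0.1403 W  (b) Q = 0.2786 VAR  (c) S = 0.312 VA  (d) PF = 0.4498 (lagging)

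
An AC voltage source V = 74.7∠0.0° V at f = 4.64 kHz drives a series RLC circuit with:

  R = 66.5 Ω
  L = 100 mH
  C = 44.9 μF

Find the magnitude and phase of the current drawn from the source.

Step 1 — Angular frequency: ω = 2π·f = 2π·4640 = 2.915e+04 rad/s.
Step 2 — Component impedances:
  R: Z = R = 66.5 Ω
  L: Z = jωL = j·2.915e+04·0.1 = 0 + j2915 Ω
  C: Z = 1/(jωC) = -j/(ω·C) = 0 - j0.7639 Ω
Step 3 — Series combination: Z_total = R + L + C = 66.5 + j2915 Ω = 2915∠88.7° Ω.
Step 4 — Source phasor: V = 74.7∠0.0° V = 74.7 V.
Step 5 — Ohm's law: I = V / Z_total = (74.7) / (66.5 + j2915) = 0.0005845 - j0.02562 A.
Step 6 — Convert to polar: |I| = 0.02562 A, ∠I = -88.7°.

I = 0.02562∠-88.7° A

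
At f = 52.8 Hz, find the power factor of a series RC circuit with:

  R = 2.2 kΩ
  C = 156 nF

Step 1 — Angular frequency: ω = 2π·f = 2π·52.8 = 331.8 rad/s.
Step 2 — Component impedances:
  R: Z = R = 2200 Ω
  C: Z = 1/(jωC) = -j/(ω·C) = 0 - j1.932e+04 Ω
Step 3 — Series combination: Z_total = R + C = 2200 - j1.932e+04 Ω = 1.945e+04∠-83.5° Ω.
Step 4 — Power factor: PF = cos(φ) = Re(Z)/|Z| = 2200/1.945e+04 = 0.1131.
Step 5 — Type: Im(Z) = -1.932e+04 ⇒ leading (phase φ = -83.5°).

PF = 0.1131 (leading, φ = -83.5°)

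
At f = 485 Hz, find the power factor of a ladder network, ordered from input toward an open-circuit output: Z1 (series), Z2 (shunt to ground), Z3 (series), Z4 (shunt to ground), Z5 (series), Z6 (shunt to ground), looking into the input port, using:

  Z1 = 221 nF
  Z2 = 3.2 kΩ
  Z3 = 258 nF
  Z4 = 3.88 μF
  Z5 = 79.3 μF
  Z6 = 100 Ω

Step 1 — Angular frequency: ω = 2π·f = 2π·485 = 3047 rad/s.
Step 2 — Component impedances:
  Z1: Z = 1/(jωC) = -j/(ω·C) = 0 - j1485 Ω
  Z2: Z = R = 3200 Ω
  Z3: Z = 1/(jωC) = -j/(ω·C) = 0 - j1272 Ω
  Z4: Z = 1/(jωC) = -j/(ω·C) = 0 - j84.58 Ω
  Z5: Z = 1/(jωC) = -j/(ω·C) = 0 - j4.138 Ω
  Z6: Z = R = 100 Ω
Step 3 — Ladder network (open output): work backward from the far end, alternating series and parallel combinations. Z_in = 490 - j2590 Ω = 2636∠-79.3° Ω.
Step 4 — Power factor: PF = cos(φ) = Re(Z)/|Z| = 490/2636 = 0.1859.
Step 5 — Type: Im(Z) = -2590 ⇒ leading (phase φ = -79.3°).

PF = 0.1859 (leading, φ = -79.3°)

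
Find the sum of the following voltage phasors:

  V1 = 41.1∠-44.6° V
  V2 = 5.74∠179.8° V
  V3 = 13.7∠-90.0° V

Step 1 — Convert each phasor to rectangular form:
  V1 = 41.1·(cos(-44.6°) + j·sin(-44.6°)) = 29.26 - j28.86 V
  V2 = 5.74·(cos(179.8°) + j·sin(179.8°)) = -5.74 + j0.02004 V
  V3 = 13.7·(cos(-90.0°) + j·sin(-90.0°)) = 0 - j13.7 V
Step 2 — Sum components: V_total = 23.52 - j42.54 V.
Step 3 — Convert to polar: |V_total| = 48.61 V, ∠V_total = -61.1°.

V_total = 48.61∠-61.1° V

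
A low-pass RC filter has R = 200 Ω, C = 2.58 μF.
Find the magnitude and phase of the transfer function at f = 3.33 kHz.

Step 1 — Angular frequency: ω = 2π·3330 = 2.092e+04 rad/s.
Step 2 — Transfer function: H(jω) = 1/(1 + jωRC).
Step 3 — Denominator: 1 + jωRC = 1 + j·2.092e+04·200·2.58e-06 = 1 + j10.8.
Step 4 — H = 0.008506 - j0.09184.
Step 5 — Magnitude: |H| = 0.09223 (-20.7 dB); phase: φ = -84.7°.

|H| = 0.09223 (-20.7 dB), φ = -84.7°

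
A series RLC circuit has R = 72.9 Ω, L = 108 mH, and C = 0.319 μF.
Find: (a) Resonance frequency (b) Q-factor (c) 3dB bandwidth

Step 1 — Resonance: ω₀ = 1/√(LC) = 1/√(0.108·3.19e-07) = 5388 rad/s.
Step 2 — f₀ = ω₀/(2π) = 857.5 Hz.
Step 3 — Series Q: Q = ω₀L/R = 5388·0.108/72.9 = 7.982.
Step 4 — Bandwidth: Δω = ω₀/Q = 675 rad/s; BW = Δω/(2π) = 107.4 Hz.

(a) f₀ = 857.5 Hz  (b) Q = 7.982  (c) BW = 107.4 Hz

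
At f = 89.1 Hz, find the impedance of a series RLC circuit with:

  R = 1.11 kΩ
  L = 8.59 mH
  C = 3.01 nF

Step 1 — Angular frequency: ω = 2π·f = 2π·89.1 = 559.8 rad/s.
Step 2 — Component impedances:
  R: Z = R = 1110 Ω
  L: Z = jωL = j·559.8·0.00859 = 0 + j4.809 Ω
  C: Z = 1/(jωC) = -j/(ω·C) = 0 - j5.934e+05 Ω
Step 3 — Series combination: Z_total = R + L + C = 1110 - j5.934e+05 Ω = 5.934e+05∠-89.9° Ω.

Z = 1110 - j5.934e+05 Ω = 5.934e+05∠-89.9° Ω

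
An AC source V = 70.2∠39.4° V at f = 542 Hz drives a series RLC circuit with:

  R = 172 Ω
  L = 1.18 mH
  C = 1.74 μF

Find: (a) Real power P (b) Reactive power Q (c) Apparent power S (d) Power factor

Step 1 — Angular frequency: ω = 2π·f = 2π·542 = 3405 rad/s.
Step 2 — Component impedances:
  R: Z = R = 172 Ω
  L: Z = jωL = j·3405·0.00118 = 0 + j4.018 Ω
  C: Z = 1/(jωC) = -j/(ω·C) = 0 - j168.8 Ω
Step 3 — Series combination: Z_total = R + L + C = 172 - j164.7 Ω = 238.2∠-43.8° Ω.
Step 4 — Source phasor: V = 70.2∠39.4° V = 54.25 + j44.56 V.
Step 5 — Current: I = V / Z = 0.03508 + j0.2927 A = 0.2947∠83.2° A.
Step 6 — Complex power: S = V·I* = 14.94 - j14.31 VA.
Step 7 — Real power: P = Re(S) = 14.94 W.
Step 8 — Reactive power: Q = Im(S) = -14.31 VAR.
Step 9 — Apparent power: |S| = 20.69 VA.
Step 10 — Power factor: PF = P/|S| = 0.7222 (leading).

(a) P = 14.94 W  (b) Q = -14.31 VAR  (c) S = 20.69 VA  (d) PF = 0.7222 (leading)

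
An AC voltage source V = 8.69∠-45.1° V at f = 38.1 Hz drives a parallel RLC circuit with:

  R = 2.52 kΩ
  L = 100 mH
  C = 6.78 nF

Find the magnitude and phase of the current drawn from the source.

Step 1 — Angular frequency: ω = 2π·f = 2π·38.1 = 239.4 rad/s.
Step 2 — Component impedances:
  R: Z = R = 2520 Ω
  L: Z = jωL = j·239.4·0.1 = 0 + j23.94 Ω
  C: Z = 1/(jωC) = -j/(ω·C) = 0 - j6.161e+05 Ω
Step 3 — Parallel combination: 1/Z_total = 1/R + 1/L + 1/C; Z_total = 0.2274 + j23.94 Ω = 23.94∠89.5° Ω.
Step 4 — Source phasor: V = 8.69∠-45.1° V = 6.134 - j6.155 V.
Step 5 — Ohm's law: I = V / Z_total = (6.134 - j6.155) / (0.2274 + j23.94) = -0.2547 - j0.2587 A.
Step 6 — Convert to polar: |I| = 0.363 A, ∠I = -134.6°.

I = 0.363∠-134.6° A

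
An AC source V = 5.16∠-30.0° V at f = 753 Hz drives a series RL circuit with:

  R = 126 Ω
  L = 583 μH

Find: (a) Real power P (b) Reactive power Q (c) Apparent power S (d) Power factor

Step 1 — Angular frequency: ω = 2π·f = 2π·753 = 4731 rad/s.
Step 2 — Component impedances:
  R: Z = R = 126 Ω
  L: Z = jωL = j·4731·0.000583 = 0 + j2.758 Ω
Step 3 — Series combination: Z_total = R + L = 126 + j2.758 Ω = 126∠1.3° Ω.
Step 4 — Source phasor: V = 5.16∠-30.0° V = 4.469 - j2.58 V.
Step 5 — Current: I = V / Z = 0.035 - j0.02124 A = 0.04094∠-31.3° A.
Step 6 — Complex power: S = V·I* = 0.2112 + j0.004624 VA.
Step 7 — Real power: P = Re(S) = 0.2112 W.
Step 8 — Reactive power: Q = Im(S) = 0.004624 VAR.
Step 9 — Apparent power: |S| = 0.2113 VA.
Step 10 — Power factor: PF = P/|S| = 0.9998 (lagging).

(a) P = 0.2112 W  (b) Q = 0.004624 VAR  (c) S = 0.2113 VA  (d) PF = 0.9998 (lagging)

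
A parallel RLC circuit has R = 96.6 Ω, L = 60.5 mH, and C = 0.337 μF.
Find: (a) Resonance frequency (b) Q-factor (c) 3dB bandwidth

Step 1 — Resonance: ω₀ = 1/√(LC) = 1/√(0.0605·3.37e-07) = 7003 rad/s.
Step 2 — f₀ = ω₀/(2π) = 1115 Hz.
Step 3 — Parallel Q: Q = R/(ω₀L) = 96.6/(7003·0.0605) = 0.228.
Step 4 — Bandwidth: Δω = ω₀/Q = 3.072e+04 rad/s; BW = Δω/(2π) = 4889 Hz.

(a) f₀ = 1115 Hz  (b) Q = 0.228  (c) BW = 4889 Hz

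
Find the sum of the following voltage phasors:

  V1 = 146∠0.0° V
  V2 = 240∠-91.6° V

Step 1 — Convert each phasor to rectangular form:
  V1 = 146·(cos(0.0°) + j·sin(0.0°)) = 146 V
  V2 = 240·(cos(-91.6°) + j·sin(-91.6°)) = -6.701 - j239.9 V
Step 2 — Sum components: V_total = 139.3 - j239.9 V.
Step 3 — Convert to polar: |V_total| = 277.4 V, ∠V_total = -59.9°.

V_total = 277.4∠-59.9° V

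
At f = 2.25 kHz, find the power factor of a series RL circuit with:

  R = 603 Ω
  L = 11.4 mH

Step 1 — Angular frequency: ω = 2π·f = 2π·2250 = 1.414e+04 rad/s.
Step 2 — Component impedances:
  R: Z = R = 603 Ω
  L: Z = jωL = j·1.414e+04·0.0114 = 0 + j161.2 Ω
Step 3 — Series combination: Z_total = R + L = 603 + j161.2 Ω = 624.2∠15.0° Ω.
Step 4 — Power factor: PF = cos(φ) = Re(Z)/|Z| = 603/624.17 = 0.9661.
Step 5 — Type: Im(Z) = 161.2 ⇒ lagging (phase φ = 15.0°).

PF = 0.9661 (lagging, φ = 15.0°)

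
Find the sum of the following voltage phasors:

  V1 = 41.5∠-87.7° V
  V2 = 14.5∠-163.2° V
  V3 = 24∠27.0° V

Step 1 — Convert each phasor to rectangular form:
  V1 = 41.5·(cos(-87.7°) + j·sin(-87.7°)) = 1.665 - j41.47 V
  V2 = 14.5·(cos(-163.2°) + j·sin(-163.2°)) = -13.88 - j4.191 V
  V3 = 24·(cos(27.0°) + j·sin(27.0°)) = 21.38 + j10.9 V
Step 2 — Sum components: V_total = 9.168 - j34.76 V.
Step 3 — Convert to polar: |V_total| = 35.95 V, ∠V_total = -75.2°.

V_total = 35.95∠-75.2° V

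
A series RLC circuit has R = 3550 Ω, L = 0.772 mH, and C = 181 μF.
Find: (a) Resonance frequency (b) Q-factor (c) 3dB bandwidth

Step 1 — Resonance: ω₀ = 1/√(LC) = 1/√(0.000772·0.000181) = 2675 rad/s.
Step 2 — f₀ = ω₀/(2π) = 425.8 Hz.
Step 3 — Series Q: Q = ω₀L/R = 2675·0.000772/3550 = 0.0005818.
Step 4 — Bandwidth: Δω = ω₀/Q = 4.598e+06 rad/s; BW = Δω/(2π) = 7.319e+05 Hz.

(a) f₀ = 425.8 Hz  (b) Q = 0.0005818  (c) BW = 7.319e+05 Hz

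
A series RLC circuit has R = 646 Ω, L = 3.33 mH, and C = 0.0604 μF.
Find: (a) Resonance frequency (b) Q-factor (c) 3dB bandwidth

Step 1 — Resonance: ω₀ = 1/√(LC) = 1/√(0.00333·6.04e-08) = 7.051e+04 rad/s.
Step 2 — f₀ = ω₀/(2π) = 1.122e+04 Hz.
Step 3 — Series Q: Q = ω₀L/R = 7.051e+04·0.00333/646 = 0.3635.
Step 4 — Bandwidth: Δω = ω₀/Q = 1.94e+05 rad/s; BW = Δω/(2π) = 3.088e+04 Hz.

(a) f₀ = 1.122e+04 Hz  (b) Q = 0.3635  (c) BW = 3.088e+04 Hz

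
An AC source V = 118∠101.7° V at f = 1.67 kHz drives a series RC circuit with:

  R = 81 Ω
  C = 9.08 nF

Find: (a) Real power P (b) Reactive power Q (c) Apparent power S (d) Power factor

Step 1 — Angular frequency: ω = 2π·f = 2π·1670 = 1.049e+04 rad/s.
Step 2 — Component impedances:
  R: Z = R = 81 Ω
  C: Z = 1/(jωC) = -j/(ω·C) = 0 - j1.05e+04 Ω
Step 3 — Series combination: Z_total = R + C = 81 - j1.05e+04 Ω = 1.05e+04∠-89.6° Ω.
Step 4 — Source phasor: V = 118∠101.7° V = -23.93 + j115.5 V.
Step 5 — Current: I = V / Z = -0.01103 - j0.002195 A = 0.01124∠-168.7° A.
Step 6 — Complex power: S = V·I* = 0.01024 - j1.327 VA.
Step 7 — Real power: P = Re(S) = 0.01024 W.
Step 8 — Reactive power: Q = Im(S) = -1.327 VAR.
Step 9 — Apparent power: |S| = 1.327 VA.
Step 10 — Power factor: PF = P/|S| = 0.007717 (leading).

(a) P = 0.01024 W  (b) Q = -1.327 VAR  (c) S = 1.327 VA  (d) PF = 0.007717 (leading)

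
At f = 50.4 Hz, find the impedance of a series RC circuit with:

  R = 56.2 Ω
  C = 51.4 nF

Step 1 — Angular frequency: ω = 2π·f = 2π·50.4 = 316.7 rad/s.
Step 2 — Component impedances:
  R: Z = R = 56.2 Ω
  C: Z = 1/(jωC) = -j/(ω·C) = 0 - j6.144e+04 Ω
Step 3 — Series combination: Z_total = R + C = 56.2 - j6.144e+04 Ω = 6.144e+04∠-89.9° Ω.

Z = 56.2 - j6.144e+04 Ω = 6.144e+04∠-89.9° Ω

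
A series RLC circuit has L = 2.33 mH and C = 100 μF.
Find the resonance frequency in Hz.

Step 1 — Resonance condition Im(Z)=0 gives ω₀ = 1/√(LC).
Step 2 — ω₀ = 1/√(0.00233·0.0001) = 2072 rad/s.
Step 3 — f₀ = ω₀/(2π) = 329.7 Hz.

f₀ = 329.7 Hz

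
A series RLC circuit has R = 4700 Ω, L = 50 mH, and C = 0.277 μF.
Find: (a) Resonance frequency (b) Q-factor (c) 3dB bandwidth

Step 1 — Resonance condition Im(Z)=0 gives ω₀ = 1/√(LC).
Step 2 — ω₀ = 1/√(0.05·2.77e-07) = 8497 rad/s.
Step 3 — f₀ = ω₀/(2π) = 1352 Hz.
Step 4 — Series Q: Q = ω₀L/R = 8497·0.05/4700 = 0.0904.
Step 5 — 3dB bandwidth: Δω = ω₀/Q = 9.4e+04 rad/s; BW = Δω/(2π) = 1.496e+04 Hz.

(a) f₀ = 1352 Hz  (b) Q = 0.0904  (c) BW = 1.496e+04 Hz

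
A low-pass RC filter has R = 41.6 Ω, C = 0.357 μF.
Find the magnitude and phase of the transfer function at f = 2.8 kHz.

Step 1 — Angular frequency: ω = 2π·2800 = 1.759e+04 rad/s.
Step 2 — Transfer function: H(jω) = 1/(1 + jωRC).
Step 3 — Denominator: 1 + jωRC = 1 + j·1.759e+04·41.6·3.57e-07 = 1 + j0.2613.
Step 4 — H = 0.9361 - j0.2446.
Step 5 — Magnitude: |H| = 0.9675 (-0.3 dB); phase: φ = -14.6°.

|H| = 0.9675 (-0.3 dB), φ = -14.6°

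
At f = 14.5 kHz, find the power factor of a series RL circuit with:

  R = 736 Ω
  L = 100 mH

Step 1 — Angular frequency: ω = 2π·f = 2π·1.45e+04 = 9.111e+04 rad/s.
Step 2 — Component impedances:
  R: Z = R = 736 Ω
  L: Z = jωL = j·9.111e+04·0.1 = 0 + j9111 Ω
Step 3 — Series combination: Z_total = R + L = 736 + j9111 Ω = 9140∠85.4° Ω.
Step 4 — Power factor: PF = cos(φ) = Re(Z)/|Z| = 736/9140.3 = 0.08052.
Step 5 — Type: Im(Z) = 9111 ⇒ lagging (phase φ = 85.4°).

PF = 0.08052 (lagging, φ = 85.4°)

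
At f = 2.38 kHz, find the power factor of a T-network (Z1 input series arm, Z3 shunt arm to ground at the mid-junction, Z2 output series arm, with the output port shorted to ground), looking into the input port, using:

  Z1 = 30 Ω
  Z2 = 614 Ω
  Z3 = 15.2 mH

Step 1 — Angular frequency: ω = 2π·f = 2π·2380 = 1.495e+04 rad/s.
Step 2 — Component impedances:
  Z1: Z = R = 30 Ω
  Z2: Z = R = 614 Ω
  Z3: Z = jωL = j·1.495e+04·0.0152 = 0 + j227.3 Ω
Step 3 — With the output port shorted to ground, the output series arm Z2 runs from the junction to ground; the shunt arm Z3 also runs from the junction to ground. They appear in parallel: Z3 || Z2 = 74 + j199.9 Ω.
Step 4 — Series with input arm Z1: Z_in = Z1 + (Z3 || Z2) = 104 + j199.9 Ω = 225.3∠62.5° Ω.
Step 5 — Power factor: PF = cos(φ) = Re(Z)/|Z| = 104/225.34 = 0.4615.
Step 6 — Type: Im(Z) = 199.9 ⇒ lagging (phase φ = 62.5°).

PF = 0.4615 (lagging, φ = 62.5°)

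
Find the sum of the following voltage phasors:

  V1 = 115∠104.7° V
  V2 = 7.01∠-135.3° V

Step 1 — Convert each phasor to rectangular form:
  V1 = 115·(cos(104.7°) + j·sin(104.7°)) = -29.18 + j111.2 V
  V2 = 7.01·(cos(-135.3°) + j·sin(-135.3°)) = -4.983 - j4.931 V
Step 2 — Sum components: V_total = -34.16 + j106.3 V.
Step 3 — Convert to polar: |V_total| = 111.7 V, ∠V_total = 107.8°.

V_total = 111.7∠107.8° V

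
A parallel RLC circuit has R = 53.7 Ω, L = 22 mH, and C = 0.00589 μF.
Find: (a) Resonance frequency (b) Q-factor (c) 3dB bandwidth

Step 1 — Resonance: ω₀ = 1/√(LC) = 1/√(0.022·5.89e-09) = 8.785e+04 rad/s.
Step 2 — f₀ = ω₀/(2π) = 1.398e+04 Hz.
Step 3 — Parallel Q: Q = R/(ω₀L) = 53.7/(8.785e+04·0.022) = 0.02779.
Step 4 — Bandwidth: Δω = ω₀/Q = 3.162e+06 rad/s; BW = Δω/(2π) = 5.032e+05 Hz.

(a) f₀ = 1.398e+04 Hz  (b) Q = 0.02779  (c) BW = 5.032e+05 Hz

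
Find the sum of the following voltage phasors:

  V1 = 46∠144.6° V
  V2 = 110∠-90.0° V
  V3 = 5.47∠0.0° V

Step 1 — Convert each phasor to rectangular form:
  V1 = 46·(cos(144.6°) + j·sin(144.6°)) = -37.5 + j26.65 V
  V2 = 110·(cos(-90.0°) + j·sin(-90.0°)) = 0 - j110 V
  V3 = 5.47·(cos(0.0°) + j·sin(0.0°)) = 5.47 V
Step 2 — Sum components: V_total = -32.03 - j83.35 V.
Step 3 — Convert to polar: |V_total| = 89.29 V, ∠V_total = -111.0°.

V_total = 89.29∠-111.0° V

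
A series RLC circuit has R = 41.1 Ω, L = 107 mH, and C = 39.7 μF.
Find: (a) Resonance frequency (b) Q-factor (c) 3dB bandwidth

Step 1 — Resonance: ω₀ = 1/√(LC) = 1/√(0.107·3.97e-05) = 485.2 rad/s.
Step 2 — f₀ = ω₀/(2π) = 77.22 Hz.
Step 3 — Series Q: Q = ω₀L/R = 485.2·0.107/41.1 = 1.263.
Step 4 — Bandwidth: Δω = ω₀/Q = 384.1 rad/s; BW = Δω/(2π) = 61.13 Hz.

(a) f₀ = 77.22 Hz  (b) Q = 1.263  (c) BW = 61.13 Hz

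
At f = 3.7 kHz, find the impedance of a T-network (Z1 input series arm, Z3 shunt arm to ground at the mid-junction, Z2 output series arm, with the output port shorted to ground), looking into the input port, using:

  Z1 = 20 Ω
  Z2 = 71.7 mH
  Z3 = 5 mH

Step 1 — Angular frequency: ω = 2π·f = 2π·3700 = 2.325e+04 rad/s.
Step 2 — Component impedances:
  Z1: Z = R = 20 Ω
  Z2: Z = jωL = j·2.325e+04·0.0717 = 0 + j1667 Ω
  Z3: Z = jωL = j·2.325e+04·0.005 = 0 + j116.2 Ω
Step 3 — With the output port shorted to ground, the output series arm Z2 runs from the junction to ground; the shunt arm Z3 also runs from the junction to ground. They appear in parallel: Z3 || Z2 = 0 + j108.7 Ω.
Step 4 — Series with input arm Z1: Z_in = Z1 + (Z3 || Z2) = 20 + j108.7 Ω = 110.5∠79.6° Ω.

Z = 20 + j108.7 Ω = 110.5∠79.6° Ω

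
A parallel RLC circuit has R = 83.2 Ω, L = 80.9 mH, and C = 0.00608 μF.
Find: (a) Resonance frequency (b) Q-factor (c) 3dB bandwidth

Step 1 — Resonance: ω₀ = 1/√(LC) = 1/√(0.0809·6.08e-09) = 4.509e+04 rad/s.
Step 2 — f₀ = ω₀/(2π) = 7176 Hz.
Step 3 — Parallel Q: Q = R/(ω₀L) = 83.2/(4.509e+04·0.0809) = 0.02281.
Step 4 — Bandwidth: Δω = ω₀/Q = 1.977e+06 rad/s; BW = Δω/(2π) = 3.146e+05 Hz.

(a) f₀ = 7176 Hz  (b) Q = 0.02281  (c) BW = 3.146e+05 Hz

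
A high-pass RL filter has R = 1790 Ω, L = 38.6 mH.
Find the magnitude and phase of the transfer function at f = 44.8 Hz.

Step 1 — Angular frequency: ω = 2π·44.8 = 281.5 rad/s.
Step 2 — Transfer function: H(jω) = jωL/(R + jωL).
Step 3 — Numerator jωL = j·10.87; denominator R + jωL = 1790 + j10.87.
Step 4 — H = 3.684e-05 + j0.00607.
Step 5 — Magnitude: |H| = 0.00607 (-44.3 dB); phase: φ = 89.7°.

|H| = 0.00607 (-44.3 dB), φ = 89.7°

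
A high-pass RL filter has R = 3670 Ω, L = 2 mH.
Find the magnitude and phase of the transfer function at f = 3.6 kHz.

Step 1 — Angular frequency: ω = 2π·3600 = 2.262e+04 rad/s.
Step 2 — Transfer function: H(jω) = jωL/(R + jωL).
Step 3 — Numerator jωL = j·45.24; denominator R + jωL = 3670 + j45.24.
Step 4 — H = 0.0001519 + j0.01232.
Step 5 — Magnitude: |H| = 0.01233 (-38.2 dB); phase: φ = 89.3°.

|H| = 0.01233 (-38.2 dB), φ = 89.3°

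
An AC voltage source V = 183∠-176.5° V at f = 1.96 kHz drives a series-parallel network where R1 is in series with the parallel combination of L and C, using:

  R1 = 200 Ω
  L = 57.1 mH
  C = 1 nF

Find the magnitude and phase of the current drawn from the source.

Step 1 — Angular frequency: ω = 2π·f = 2π·1960 = 1.232e+04 rad/s.
Step 2 — Component impedances:
  R1: Z = R = 200 Ω
  L: Z = jωL = j·1.232e+04·0.0571 = 0 + j703.2 Ω
  C: Z = 1/(jωC) = -j/(ω·C) = 0 - j8.12e+04 Ω
Step 3 — Parallel branch: L || C = 1/(1/L + 1/C) = 0 + j709.3 Ω.
Step 4 — Series with R1: Z_total = R1 + (L || C) = 200 + j709.3 Ω = 737∠74.3° Ω.
Step 5 — Source phasor: V = 183∠-176.5° V = -182.7 - j11.17 V.
Step 6 — Ohm's law: I = V / Z_total = (-182.7 - j11.17) / (200 + j709.3) = -0.08185 + j0.2344 A.
Step 7 — Convert to polar: |I| = 0.2483 A, ∠I = 109.2°.

I = 0.2483∠109.2° A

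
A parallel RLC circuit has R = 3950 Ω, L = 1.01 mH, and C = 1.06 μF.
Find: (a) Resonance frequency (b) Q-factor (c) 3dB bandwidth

Step 1 — Resonance: ω₀ = 1/√(LC) = 1/√(0.00101·1.06e-06) = 3.056e+04 rad/s.
Step 2 — f₀ = ω₀/(2π) = 4864 Hz.
Step 3 — Parallel Q: Q = R/(ω₀L) = 3950/(3.056e+04·0.00101) = 128.
Step 4 — Bandwidth: Δω = ω₀/Q = 238.8 rad/s; BW = Δω/(2π) = 38.01 Hz.

(a) f₀ = 4864 Hz  (b) Q = 128  (c) BW = 38.01 Hz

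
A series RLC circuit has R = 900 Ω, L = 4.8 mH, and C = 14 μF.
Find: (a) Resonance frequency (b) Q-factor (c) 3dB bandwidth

Step 1 — Resonance condition Im(Z)=0 gives ω₀ = 1/√(LC).
Step 2 — ω₀ = 1/√(0.0048·1.4e-05) = 3858 rad/s.
Step 3 — f₀ = ω₀/(2π) = 614 Hz.
Step 4 — Series Q: Q = ω₀L/R = 3858·0.0048/900 = 0.02057.
Step 5 — 3dB bandwidth: Δω = ω₀/Q = 1.875e+05 rad/s; BW = Δω/(2π) = 2.984e+04 Hz.

(a) f₀ = 614 Hz  (b) Q = 0.02057  (c) BW = 2.984e+04 Hz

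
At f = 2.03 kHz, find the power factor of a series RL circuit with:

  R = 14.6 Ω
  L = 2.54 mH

Step 1 — Angular frequency: ω = 2π·f = 2π·2030 = 1.275e+04 rad/s.
Step 2 — Component impedances:
  R: Z = R = 14.6 Ω
  L: Z = jωL = j·1.275e+04·0.00254 = 0 + j32.4 Ω
Step 3 — Series combination: Z_total = R + L = 14.6 + j32.4 Ω = 35.54∠65.7° Ω.
Step 4 — Power factor: PF = cos(φ) = Re(Z)/|Z| = 14.6/35.535 = 0.4109.
Step 5 — Type: Im(Z) = 32.4 ⇒ lagging (phase φ = 65.7°).

PF = 0.4109 (lagging, φ = 65.7°)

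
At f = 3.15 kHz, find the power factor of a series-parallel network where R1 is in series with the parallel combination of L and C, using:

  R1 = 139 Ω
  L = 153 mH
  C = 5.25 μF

Step 1 — Angular frequency: ω = 2π·f = 2π·3150 = 1.979e+04 rad/s.
Step 2 — Component impedances:
  R1: Z = R = 139 Ω
  L: Z = jωL = j·1.979e+04·0.153 = 0 + j3028 Ω
  C: Z = 1/(jωC) = -j/(ω·C) = 0 - j9.624 Ω
Step 3 — Parallel branch: L || C = 1/(1/L + 1/C) = 0 - j9.655 Ω.
Step 4 — Series with R1: Z_total = R1 + (L || C) = 139 - j9.655 Ω = 139.3∠-4.0° Ω.
Step 5 — Power factor: PF = cos(φ) = Re(Z)/|Z| = 139/139.33 = 0.9976.
Step 6 — Type: Im(Z) = -9.655 ⇒ leading (phase φ = -4.0°).

PF = 0.9976 (leading, φ = -4.0°)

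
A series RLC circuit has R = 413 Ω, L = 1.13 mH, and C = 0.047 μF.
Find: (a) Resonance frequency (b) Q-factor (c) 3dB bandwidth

Step 1 — Resonance: ω₀ = 1/√(LC) = 1/√(0.00113·4.7e-08) = 1.372e+05 rad/s.
Step 2 — f₀ = ω₀/(2π) = 2.184e+04 Hz.
Step 3 — Series Q: Q = ω₀L/R = 1.372e+05·0.00113/413 = 0.3754.
Step 4 — Bandwidth: Δω = ω₀/Q = 3.655e+05 rad/s; BW = Δω/(2π) = 5.817e+04 Hz.

(a) f₀ = 2.184e+04 Hz  (b) Q = 0.3754  (c) BW = 5.817e+04 Hz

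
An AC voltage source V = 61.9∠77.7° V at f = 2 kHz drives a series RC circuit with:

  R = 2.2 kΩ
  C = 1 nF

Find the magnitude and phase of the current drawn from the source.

Step 1 — Angular frequency: ω = 2π·f = 2π·2000 = 1.257e+04 rad/s.
Step 2 — Component impedances:
  R: Z = R = 2200 Ω
  C: Z = 1/(jωC) = -j/(ω·C) = 0 - j7.958e+04 Ω
Step 3 — Series combination: Z_total = R + C = 2200 - j7.958e+04 Ω = 7.961e+04∠-88.4° Ω.
Step 4 — Source phasor: V = 61.9∠77.7° V = 13.19 + j60.48 V.
Step 5 — Ohm's law: I = V / Z_total = (13.19 + j60.48) / (2200 - j7.958e+04) = -0.0007548 + j0.0001866 A.
Step 6 — Convert to polar: |I| = 0.0007776 A, ∠I = 166.1°.

I = 0.0007776∠166.1° A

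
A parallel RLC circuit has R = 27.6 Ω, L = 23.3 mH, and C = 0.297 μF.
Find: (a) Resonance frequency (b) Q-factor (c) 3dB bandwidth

Step 1 — Resonance: ω₀ = 1/√(LC) = 1/√(0.0233·2.97e-07) = 1.202e+04 rad/s.
Step 2 — f₀ = ω₀/(2π) = 1913 Hz.
Step 3 — Parallel Q: Q = R/(ω₀L) = 27.6/(1.202e+04·0.0233) = 0.09854.
Step 4 — Bandwidth: Δω = ω₀/Q = 1.22e+05 rad/s; BW = Δω/(2π) = 1.942e+04 Hz.

(a) f₀ = 1913 Hz  (b) Q = 0.09854  (c) BW = 1.942e+04 Hz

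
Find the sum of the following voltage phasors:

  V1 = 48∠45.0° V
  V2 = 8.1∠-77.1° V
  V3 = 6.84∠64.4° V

Step 1 — Convert each phasor to rectangular form:
  V1 = 48·(cos(45.0°) + j·sin(45.0°)) = 33.94 + j33.94 V
  V2 = 8.1·(cos(-77.1°) + j·sin(-77.1°)) = 1.808 - j7.896 V
  V3 = 6.84·(cos(64.4°) + j·sin(64.4°)) = 2.955 + j6.169 V
Step 2 — Sum components: V_total = 38.7 + j32.21 V.
Step 3 — Convert to polar: |V_total| = 50.36 V, ∠V_total = 39.8°.

V_total = 50.36∠39.8° V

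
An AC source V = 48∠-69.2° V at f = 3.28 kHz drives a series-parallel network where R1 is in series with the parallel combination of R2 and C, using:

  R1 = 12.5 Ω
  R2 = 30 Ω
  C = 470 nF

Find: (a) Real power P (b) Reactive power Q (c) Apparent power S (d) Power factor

Step 1 — Angular frequency: ω = 2π·f = 2π·3280 = 2.061e+04 rad/s.
Step 2 — Component impedances:
  R1: Z = R = 12.5 Ω
  R2: Z = R = 30 Ω
  C: Z = 1/(jωC) = -j/(ω·C) = 0 - j103.2 Ω
Step 3 — Parallel branch: R2 || C = 1/(1/R2 + 1/C) = 27.66 - j8.039 Ω.
Step 4 — Series with R1: Z_total = R1 + (R2 || C) = 40.16 - j8.039 Ω = 40.96∠-11.3° Ω.
Step 5 — Source phasor: V = 48∠-69.2° V = 17.05 - j44.87 V.
Step 6 — Current: I = V / Z = 0.623 - j0.9925 A = 1.172∠-57.9° A.
Step 7 — Complex power: S = V·I* = 55.16 - j11.04 VA.
Step 8 — Real power: P = Re(S) = 55.16 W.
Step 9 — Reactive power: Q = Im(S) = -11.04 VAR.
Step 10 — Apparent power: |S| = 56.25 VA.
Step 11 — Power factor: PF = P/|S| = 0.9806 (leading).

(a) P = 55.16 W  (b) Q = -11.04 VAR  (c) S = 56.25 VA  (d) PF = 0.9806 (leading)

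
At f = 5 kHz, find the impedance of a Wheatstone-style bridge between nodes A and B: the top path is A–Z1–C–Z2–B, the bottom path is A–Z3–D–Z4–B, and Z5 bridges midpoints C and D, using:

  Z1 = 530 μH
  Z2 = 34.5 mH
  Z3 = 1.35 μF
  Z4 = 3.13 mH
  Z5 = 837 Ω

Step 1 — Angular frequency: ω = 2π·f = 2π·5000 = 3.142e+04 rad/s.
Step 2 — Component impedances:
  Z1: Z = jωL = j·3.142e+04·0.00053 = 0 + j16.65 Ω
  Z2: Z = jωL = j·3.142e+04·0.0345 = 0 + j1084 Ω
  Z3: Z = 1/(jωC) = -j/(ω·C) = 0 - j23.58 Ω
  Z4: Z = jωL = j·3.142e+04·0.00313 = 0 + j98.33 Ω
  Z5: Z = R = 837 Ω
Step 3 — Bridge requires nodal analysis (the Z5 bridge couples midpoints C and D, so the two paths cannot be reduced to a simple series/parallel combination). Setting node B to ground and injecting 1 A at node A, the 3-node admittance system at A, C, D solves to V_A = Z_AB = 0.6396 + j70 Ω = 70.01∠89.5° Ω.

Z = 0.6396 + j70 Ω = 70.01∠89.5° Ω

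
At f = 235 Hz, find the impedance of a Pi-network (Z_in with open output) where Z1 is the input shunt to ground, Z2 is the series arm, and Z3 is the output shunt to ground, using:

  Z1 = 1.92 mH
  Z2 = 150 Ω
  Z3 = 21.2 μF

Step 1 — Angular frequency: ω = 2π·f = 2π·235 = 1477 rad/s.
Step 2 — Component impedances:
  Z1: Z = jωL = j·1477·0.00192 = 0 + j2.835 Ω
  Z2: Z = R = 150 Ω
  Z3: Z = 1/(jωC) = -j/(ω·C) = 0 - j31.95 Ω
Step 3 — With open output, the series arm Z2 and the output shunt Z3 appear in series to ground: Z2 + Z3 = 150 - j31.95 Ω.
Step 4 — Parallel with input shunt Z1: Z_in = Z1 || (Z2 + Z3) = 0.05164 + j2.845 Ω = 2.845∠89.0° Ω.

Z = 0.05164 + j2.845 Ω = 2.845∠89.0° Ω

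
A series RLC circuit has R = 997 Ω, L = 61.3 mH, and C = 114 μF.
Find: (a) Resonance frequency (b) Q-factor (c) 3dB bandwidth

Step 1 — Resonance: ω₀ = 1/√(LC) = 1/√(0.0613·0.000114) = 378.3 rad/s.
Step 2 — f₀ = ω₀/(2π) = 60.21 Hz.
Step 3 — Series Q: Q = ω₀L/R = 378.3·0.0613/997 = 0.02326.
Step 4 — Bandwidth: Δω = ω₀/Q = 1.626e+04 rad/s; BW = Δω/(2π) = 2589 Hz.

(a) f₀ = 60.21 Hz  (b) Q = 0.02326  (c) BW = 2589 Hz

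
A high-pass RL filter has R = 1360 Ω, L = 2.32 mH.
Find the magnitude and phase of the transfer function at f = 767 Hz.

Step 1 — Angular frequency: ω = 2π·767 = 4819 rad/s.
Step 2 — Transfer function: H(jω) = jωL/(R + jωL).
Step 3 — Numerator jωL = j·11.18; denominator R + jωL = 1360 + j11.18.
Step 4 — H = 6.758e-05 + j0.00822.
Step 5 — Magnitude: |H| = 0.008221 (-41.7 dB); phase: φ = 89.5°.

|H| = 0.008221 (-41.7 dB), φ = 89.5°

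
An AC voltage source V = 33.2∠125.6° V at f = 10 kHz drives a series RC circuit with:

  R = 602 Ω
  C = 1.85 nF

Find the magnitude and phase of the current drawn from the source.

Step 1 — Angular frequency: ω = 2π·f = 2π·1e+04 = 6.283e+04 rad/s.
Step 2 — Component impedances:
  R: Z = R = 602 Ω
  C: Z = 1/(jωC) = -j/(ω·C) = 0 - j8603 Ω
Step 3 — Series combination: Z_total = R + C = 602 - j8603 Ω = 8624∠-86.0° Ω.
Step 4 — Source phasor: V = 33.2∠125.6° V = -19.33 + j26.99 V.
Step 5 — Ohm's law: I = V / Z_total = (-19.33 + j26.99) / (602 - j8603) = -0.003279 - j0.002017 A.
Step 6 — Convert to polar: |I| = 0.00385 A, ∠I = -148.4°.

I = 0.00385∠-148.4° A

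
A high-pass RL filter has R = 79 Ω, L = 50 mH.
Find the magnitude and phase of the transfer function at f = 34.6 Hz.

Step 1 — Angular frequency: ω = 2π·34.6 = 217.4 rad/s.
Step 2 — Transfer function: H(jω) = jωL/(R + jωL).
Step 3 — Numerator jωL = j·10.87; denominator R + jωL = 79 + j10.87.
Step 4 — H = 0.01858 + j0.135.
Step 5 — Magnitude: |H| = 0.1363 (-17.3 dB); phase: φ = 82.2°.

|H| = 0.1363 (-17.3 dB), φ = 82.2°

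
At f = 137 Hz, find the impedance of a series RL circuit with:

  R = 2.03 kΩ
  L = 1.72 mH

Step 1 — Angular frequency: ω = 2π·f = 2π·137 = 860.8 rad/s.
Step 2 — Component impedances:
  R: Z = R = 2030 Ω
  L: Z = jωL = j·860.8·0.00172 = 0 + j1.481 Ω
Step 3 — Series combination: Z_total = R + L = 2030 + j1.481 Ω = 2030∠0.0° Ω.

Z = 2030 + j1.481 Ω = 2030∠0.0° Ω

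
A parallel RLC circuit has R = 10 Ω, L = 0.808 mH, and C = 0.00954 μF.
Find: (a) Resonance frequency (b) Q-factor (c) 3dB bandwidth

Step 1 — Resonance: ω₀ = 1/√(LC) = 1/√(0.000808·9.54e-09) = 3.602e+05 rad/s.
Step 2 — f₀ = ω₀/(2π) = 5.732e+04 Hz.
Step 3 — Parallel Q: Q = R/(ω₀L) = 10/(3.602e+05·0.000808) = 0.03436.
Step 4 — Bandwidth: Δω = ω₀/Q = 1.048e+07 rad/s; BW = Δω/(2π) = 1.668e+06 Hz.

(a) f₀ = 5.732e+04 Hz  (b) Q = 0.03436  (c) BW = 1.668e+06 Hz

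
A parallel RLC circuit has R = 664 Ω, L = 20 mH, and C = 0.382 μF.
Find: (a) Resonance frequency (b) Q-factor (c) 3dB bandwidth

Step 1 — Resonance: ω₀ = 1/√(LC) = 1/√(0.02·3.82e-07) = 1.144e+04 rad/s.
Step 2 — f₀ = ω₀/(2π) = 1821 Hz.
Step 3 — Parallel Q: Q = R/(ω₀L) = 664/(1.144e+04·0.02) = 2.902.
Step 4 — Bandwidth: Δω = ω₀/Q = 3942 rad/s; BW = Δω/(2π) = 627.5 Hz.

(a) f₀ = 1821 Hz  (b) Q = 2.902  (c) BW = 627.5 Hz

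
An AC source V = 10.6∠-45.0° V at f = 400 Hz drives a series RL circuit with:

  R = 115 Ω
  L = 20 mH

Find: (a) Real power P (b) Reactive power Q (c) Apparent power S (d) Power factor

Step 1 — Angular frequency: ω = 2π·f = 2π·400 = 2513 rad/s.
Step 2 — Component impedances:
  R: Z = R = 115 Ω
  L: Z = jωL = j·2513·0.02 = 0 + j50.27 Ω
Step 3 — Series combination: Z_total = R + L = 115 + j50.27 Ω = 125.5∠23.6° Ω.
Step 4 — Source phasor: V = 10.6∠-45.0° V = 7.495 - j7.495 V.
Step 5 — Current: I = V / Z = 0.0308 - j0.07864 A = 0.08446∠-68.6° A.
Step 6 — Complex power: S = V·I* = 0.8203 + j0.3586 VA.
Step 7 — Real power: P = Re(S) = 0.8203 W.
Step 8 — Reactive power: Q = Im(S) = 0.3586 VAR.
Step 9 — Apparent power: |S| = 0.8953 VA.
Step 10 — Power factor: PF = P/|S| = 0.9163 (lagging).

(a) P = 0.8203 W  (b) Q = 0.3586 VAR  (c) S = 0.8953 VA  (d) PF = 0.9163 (lagging)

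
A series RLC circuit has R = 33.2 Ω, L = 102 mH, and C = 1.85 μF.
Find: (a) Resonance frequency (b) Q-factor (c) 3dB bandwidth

Step 1 — Resonance: ω₀ = 1/√(LC) = 1/√(0.102·1.85e-06) = 2302 rad/s.
Step 2 — f₀ = ω₀/(2π) = 366.4 Hz.
Step 3 — Series Q: Q = ω₀L/R = 2302·0.102/33.2 = 7.073.
Step 4 — Bandwidth: Δω = ω₀/Q = 325.5 rad/s; BW = Δω/(2π) = 51.8 Hz.

(a) f₀ = 366.4 Hz  (b) Q = 7.073  (c) BW = 51.8 Hz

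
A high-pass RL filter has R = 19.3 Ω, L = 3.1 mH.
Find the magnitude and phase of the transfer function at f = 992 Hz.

Step 1 — Angular frequency: ω = 2π·992 = 6233 rad/s.
Step 2 — Transfer function: H(jω) = jωL/(R + jωL).
Step 3 — Numerator jωL = j·19.32; denominator R + jωL = 19.3 + j19.32.
Step 4 — H = 0.5006 + j0.5.
Step 5 — Magnitude: |H| = 0.7075 (-3.0 dB); phase: φ = 45.0°.

|H| = 0.7075 (-3.0 dB), φ = 45.0°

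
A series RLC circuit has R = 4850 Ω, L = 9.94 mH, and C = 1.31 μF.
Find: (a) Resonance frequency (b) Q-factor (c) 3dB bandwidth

Step 1 — Resonance condition Im(Z)=0 gives ω₀ = 1/√(LC).
Step 2 — ω₀ = 1/√(0.00994·1.31e-06) = 8763 rad/s.
Step 3 — f₀ = ω₀/(2π) = 1395 Hz.
Step 4 — Series Q: Q = ω₀L/R = 8763·0.00994/4850 = 0.01796.
Step 5 — 3dB bandwidth: Δω = ω₀/Q = 4.879e+05 rad/s; BW = Δω/(2π) = 7.766e+04 Hz.

(a) f₀ = 1395 Hz  (b) Q = 0.01796  (c) BW = 7.766e+04 Hz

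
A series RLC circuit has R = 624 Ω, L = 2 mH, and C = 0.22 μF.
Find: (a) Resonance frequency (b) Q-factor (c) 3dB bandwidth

Step 1 — Resonance condition Im(Z)=0 gives ω₀ = 1/√(LC).
Step 2 — ω₀ = 1/√(0.002·2.2e-07) = 4.767e+04 rad/s.
Step 3 — f₀ = ω₀/(2π) = 7587 Hz.
Step 4 — Series Q: Q = ω₀L/R = 4.767e+04·0.002/624 = 0.1528.
Step 5 — 3dB bandwidth: Δω = ω₀/Q = 3.12e+05 rad/s; BW = Δω/(2π) = 4.966e+04 Hz.

(a) f₀ = 7587 Hz  (b) Q = 0.1528  (c) BW = 4.966e+04 Hz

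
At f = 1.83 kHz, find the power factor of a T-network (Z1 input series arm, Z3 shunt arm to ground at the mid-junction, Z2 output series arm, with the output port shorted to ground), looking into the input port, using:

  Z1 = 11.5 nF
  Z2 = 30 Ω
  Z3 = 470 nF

Step 1 — Angular frequency: ω = 2π·f = 2π·1830 = 1.15e+04 rad/s.
Step 2 — Component impedances:
  Z1: Z = 1/(jωC) = -j/(ω·C) = 0 - j7563 Ω
  Z2: Z = R = 30 Ω
  Z3: Z = 1/(jωC) = -j/(ω·C) = 0 - j185 Ω
Step 3 — With the output port shorted to ground, the output series arm Z2 runs from the junction to ground; the shunt arm Z3 also runs from the junction to ground. They appear in parallel: Z3 || Z2 = 29.23 - j4.739 Ω.
Step 4 — Series with input arm Z1: Z_in = Z1 + (Z3 || Z2) = 29.23 - j7567 Ω = 7567∠-89.8° Ω.
Step 5 — Power factor: PF = cos(φ) = Re(Z)/|Z| = 29.23/7567 = 0.003863.
Step 6 — Type: Im(Z) = -7567 ⇒ leading (phase φ = -89.8°).

PF = 0.003863 (leading, φ = -89.8°)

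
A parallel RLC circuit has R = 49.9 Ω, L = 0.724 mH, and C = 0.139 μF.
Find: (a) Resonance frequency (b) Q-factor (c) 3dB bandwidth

Step 1 — Resonance: ω₀ = 1/√(LC) = 1/√(0.000724·1.39e-07) = 9.968e+04 rad/s.
Step 2 — f₀ = ω₀/(2π) = 1.587e+04 Hz.
Step 3 — Parallel Q: Q = R/(ω₀L) = 49.9/(9.968e+04·0.000724) = 0.6914.
Step 4 — Bandwidth: Δω = ω₀/Q = 1.442e+05 rad/s; BW = Δω/(2π) = 2.295e+04 Hz.

(a) f₀ = 1.587e+04 Hz  (b) Q = 0.6914  (c) BW = 2.295e+04 Hz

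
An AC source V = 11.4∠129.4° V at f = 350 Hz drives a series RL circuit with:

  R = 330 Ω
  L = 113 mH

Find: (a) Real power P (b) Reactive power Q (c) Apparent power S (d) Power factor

Step 1 — Angular frequency: ω = 2π·f = 2π·350 = 2199 rad/s.
Step 2 — Component impedances:
  R: Z = R = 330 Ω
  L: Z = jωL = j·2199·0.113 = 0 + j248.5 Ω
Step 3 — Series combination: Z_total = R + L = 330 + j248.5 Ω = 413.1∠37.0° Ω.
Step 4 — Source phasor: V = 11.4∠129.4° V = -7.236 + j8.809 V.
Step 5 — Current: I = V / Z = -0.001165 + j0.02757 A = 0.0276∠92.4° A.
Step 6 — Complex power: S = V·I* = 0.2513 + j0.1892 VA.
Step 7 — Real power: P = Re(S) = 0.2513 W.
Step 8 — Reactive power: Q = Im(S) = 0.1892 VAR.
Step 9 — Apparent power: |S| = 0.3146 VA.
Step 10 — Power factor: PF = P/|S| = 0.7988 (lagging).

(a) P = 0.2513 W  (b) Q = 0.1892 VAR  (c) S = 0.3146 VA  (d) PF = 0.7988 (lagging)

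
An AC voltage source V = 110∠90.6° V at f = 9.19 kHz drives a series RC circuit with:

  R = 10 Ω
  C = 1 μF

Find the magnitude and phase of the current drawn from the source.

Step 1 — Angular frequency: ω = 2π·f = 2π·9190 = 5.774e+04 rad/s.
Step 2 — Component impedances:
  R: Z = R = 10 Ω
  C: Z = 1/(jωC) = -j/(ω·C) = 0 - j17.32 Ω
Step 3 — Series combination: Z_total = R + C = 10 - j17.32 Ω = 20∠-60.0° Ω.
Step 4 — Source phasor: V = 110∠90.6° V = -1.152 + j110 V.
Step 5 — Ohm's law: I = V / Z_total = (-1.152 + j110) / (10 - j17.32) = -4.792 + j2.7 A.
Step 6 — Convert to polar: |I| = 5.501 A, ∠I = 150.6°.

I = 5.501∠150.6° A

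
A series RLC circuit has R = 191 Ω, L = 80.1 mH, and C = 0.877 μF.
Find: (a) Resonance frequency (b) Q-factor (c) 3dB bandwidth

Step 1 — Resonance condition Im(Z)=0 gives ω₀ = 1/√(LC).
Step 2 — ω₀ = 1/√(0.0801·8.77e-07) = 3773 rad/s.
Step 3 — f₀ = ω₀/(2π) = 600.5 Hz.
Step 4 — Series Q: Q = ω₀L/R = 3773·0.0801/191 = 1.582.
Step 5 — 3dB bandwidth: Δω = ω₀/Q = 2385 rad/s; BW = Δω/(2π) = 379.5 Hz.

(a) f₀ = 600.5 Hz  (b) Q = 1.582  (c) BW = 379.5 Hz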